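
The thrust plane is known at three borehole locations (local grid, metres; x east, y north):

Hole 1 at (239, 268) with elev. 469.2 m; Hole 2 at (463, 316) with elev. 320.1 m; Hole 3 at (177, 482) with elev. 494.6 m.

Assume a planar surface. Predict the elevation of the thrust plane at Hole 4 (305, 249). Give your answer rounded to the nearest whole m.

428 m

Two edge vectors: Hole 1→Hole 2 = (224, 48, -149.1), Hole 1→Hole 3 = (-62, 214, 25.4).
Normal n = (Hole 1→Hole 2) × (Hole 1→Hole 3) = (33126.6, 3554.6, 50912).
So ∂z/∂x = −n_x/n_z = −0.65066 and ∂z/∂y = −n_y/n_z = −0.06982.
Intercept c from Hole 1: 469.2 + 155.51 + 18.71 = 643.42.
At (305, 249): z = −198.5 − 17.4 + 643.42 = 427.6 m.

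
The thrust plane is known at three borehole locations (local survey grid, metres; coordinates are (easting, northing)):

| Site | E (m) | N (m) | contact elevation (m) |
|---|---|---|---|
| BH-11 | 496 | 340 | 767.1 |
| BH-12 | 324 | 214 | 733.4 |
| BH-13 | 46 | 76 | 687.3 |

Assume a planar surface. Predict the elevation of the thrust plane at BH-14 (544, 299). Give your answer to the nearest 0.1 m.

766.8 m

Let the plane be z = a·E + b·N + c.
BH-12−BH-11: −172a − 126b = −33.7;  BH-13−BH-11: −450a − 264b = −79.8.
Solving gives a = 0.10255, b = 0.12747.
Then c = 767.1 − a·496 − b·340 = 672.89.
At (544, 299): z = 55.8 + 38.1 + 672.89 = 766.8 m.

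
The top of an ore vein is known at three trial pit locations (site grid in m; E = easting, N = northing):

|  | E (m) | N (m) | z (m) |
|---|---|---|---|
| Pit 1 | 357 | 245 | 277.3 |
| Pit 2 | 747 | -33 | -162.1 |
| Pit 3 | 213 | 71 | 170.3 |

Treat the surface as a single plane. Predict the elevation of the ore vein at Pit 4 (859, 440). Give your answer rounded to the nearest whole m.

Two edge vectors: Pit 1→Pit 2 = (390, -278, -439.4), Pit 1→Pit 3 = (-144, -174, -107).
Normal n = (Pit 1→Pit 2) × (Pit 1→Pit 3) = (-46709.6, 105003.6, -107892).
So ∂z/∂E = −n_x/n_z = −0.43293 and ∂z/∂N = −n_y/n_z = 0.97323.
Intercept c from Pit 1: 277.3 + 154.56 − 238.44 = 193.41.
At (859, 440): z = −371.9 + 428.2 + 193.41 = 249.7 m.

250 m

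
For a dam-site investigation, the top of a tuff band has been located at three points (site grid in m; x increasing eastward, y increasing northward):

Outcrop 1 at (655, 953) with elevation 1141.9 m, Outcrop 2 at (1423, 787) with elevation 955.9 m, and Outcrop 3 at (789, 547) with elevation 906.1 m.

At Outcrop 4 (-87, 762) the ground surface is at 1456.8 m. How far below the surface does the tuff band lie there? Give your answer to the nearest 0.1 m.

Two edge vectors: Outcrop 1→Outcrop 2 = (768, -166, -186), Outcrop 1→Outcrop 3 = (134, -406, -235.8).
Normal n = (Outcrop 1→Outcrop 2) × (Outcrop 1→Outcrop 3) = (-36373.2, 156170.4, -289564).
So ∂z/∂x = −n_x/n_z = −0.125614 and ∂z/∂y = −n_y/n_z = 0.539329.
Intercept c from Outcrop 1: 1141.9 + 82.28 − 513.98 = 710.20.
At (-87, 762): z_contact = 10.93 + 410.97 + 710.20 = 1132.09 m.
Depth below ground = 1456.8 − 1132.09 = 324.7 m.

324.7 m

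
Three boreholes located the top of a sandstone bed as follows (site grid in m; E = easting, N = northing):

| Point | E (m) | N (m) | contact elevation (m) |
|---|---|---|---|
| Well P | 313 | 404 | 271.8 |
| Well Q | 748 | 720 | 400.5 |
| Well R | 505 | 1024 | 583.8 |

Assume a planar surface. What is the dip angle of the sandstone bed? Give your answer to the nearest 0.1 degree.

28.3°

Two edge vectors: Well P→Well Q = (435, 316, 128.7), Well P→Well R = (192, 620, 312).
Normal n = (Well P→Well Q) × (Well P→Well R) = (18798, -111009.6, 209028).
So ∂z/∂E = −n_x/n_z = −0.08993 and ∂z/∂N = −n_y/n_z = 0.53108.
Gradient magnitude |∇z| = √(a² + b²) = √(0.00809 + 0.28204) = 0.53864.
True dip = arctan(0.53864) = 28.3°, dipping toward S (azimuth ≈ 170°).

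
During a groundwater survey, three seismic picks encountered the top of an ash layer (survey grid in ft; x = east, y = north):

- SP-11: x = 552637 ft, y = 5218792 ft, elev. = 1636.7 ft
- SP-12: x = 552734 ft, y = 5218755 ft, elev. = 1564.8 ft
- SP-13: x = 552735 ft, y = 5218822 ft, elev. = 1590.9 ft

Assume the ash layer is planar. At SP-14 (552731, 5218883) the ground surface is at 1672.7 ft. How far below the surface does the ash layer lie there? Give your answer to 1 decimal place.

Two edge vectors: SP-11→SP-12 = (97, -37, -71.9), SP-11→SP-13 = (98, 30, -45.8).
Normal n = (SP-11→SP-12) × (SP-11→SP-13) = (3851.6, -2603.6, 6536).
So ∂z/∂x = −n_x/n_z = −0.589290086 and ∂z/∂y = −n_y/n_z = 0.398347613.
Intercept c from SP-11: 1636.7 + 325663.51 − 2078893.34 = −1751593.13.
At (552731, 5218883): z_contact = −325718.90 + 2078929.59 − 1751593.13 = 1617.56 ft.
Depth below ground = 1672.7 − 1617.56 = 55.1 ft.

55.1 ft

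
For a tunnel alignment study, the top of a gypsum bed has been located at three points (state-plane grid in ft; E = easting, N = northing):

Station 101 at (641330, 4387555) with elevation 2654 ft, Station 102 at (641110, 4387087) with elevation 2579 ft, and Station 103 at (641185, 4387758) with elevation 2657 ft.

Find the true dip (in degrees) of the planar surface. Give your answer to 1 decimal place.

9.1°

Two edge vectors: Station 101→Station 102 = (-220, -468, -75), Station 101→Station 103 = (-145, 203, 3).
Normal n = (Station 101→Station 102) × (Station 101→Station 103) = (13821, 11535, -112520).
So ∂z/∂E = −n_x/n_z = 0.12283 and ∂z/∂N = −n_y/n_z = 0.10252.
Gradient magnitude |∇z| = √(a² + b²) = √(0.01509 + 0.01051) = 0.15999.
True dip = arctan(0.15999) = 9.1°, dipping toward SW (azimuth ≈ 230°).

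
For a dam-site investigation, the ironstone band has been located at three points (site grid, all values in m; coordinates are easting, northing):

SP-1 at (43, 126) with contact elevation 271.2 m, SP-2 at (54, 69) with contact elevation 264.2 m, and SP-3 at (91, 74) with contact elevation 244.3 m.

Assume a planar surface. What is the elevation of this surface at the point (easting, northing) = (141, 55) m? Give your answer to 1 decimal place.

216.9 m

Let the plane be z = a·easting + b·northing + c.
SP-2−SP-1: 11a − 57b = −7;  SP-3−SP-1: 48a − 52b = −26.9.
Solving gives a = −0.54034, b = 0.01853.
Then c = 271.2 − a·43 − b·126 = 292.10.
At (141, 55): z = −76.2 + 1.0 + 292.10 = 216.9 m.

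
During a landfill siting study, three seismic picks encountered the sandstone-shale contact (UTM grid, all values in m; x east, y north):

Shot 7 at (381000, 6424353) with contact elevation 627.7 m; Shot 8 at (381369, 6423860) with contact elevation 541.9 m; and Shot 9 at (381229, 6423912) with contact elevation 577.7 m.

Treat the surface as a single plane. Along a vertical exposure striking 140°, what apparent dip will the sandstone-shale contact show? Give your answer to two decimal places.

Two edge vectors: Shot 7→Shot 8 = (369, -493, -85.8), Shot 7→Shot 9 = (229, -441, -50).
Normal n = (Shot 7→Shot 8) × (Shot 7→Shot 9) = (-13187.8, -1198.2, -49832).
So ∂z/∂x = −n_x/n_z = −0.26465 and ∂z/∂y = −n_y/n_z = −0.02404.
Unit vector along 140° is (sin 140°, cos 140°) = (0.6428, -0.7660).
Slope in that direction = a·(0.6428) + b·(-0.7660) = −0.15169.
Apparent dip = arctan|0.15169| = 8.63° (true dip is 14.9°, so apparent ≤ true as expected).

8.63°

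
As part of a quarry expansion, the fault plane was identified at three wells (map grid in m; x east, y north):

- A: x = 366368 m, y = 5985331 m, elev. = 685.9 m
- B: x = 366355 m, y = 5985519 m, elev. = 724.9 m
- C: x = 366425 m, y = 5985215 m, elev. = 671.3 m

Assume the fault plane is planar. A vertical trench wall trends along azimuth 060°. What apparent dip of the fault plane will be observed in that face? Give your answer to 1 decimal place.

Two edge vectors: A→B = (-13, 188, 39), A→C = (57, -116, -14.6).
Normal n = (A→B) × (A→C) = (1779.2, 2033.2, -9208).
So ∂z/∂x = −n_x/n_z = 0.19322 and ∂z/∂y = −n_y/n_z = 0.22081.
Unit vector along 060° is (sin 60°, cos 60°) = (0.8660, 0.5000).
Slope in that direction = a·(0.8660) + b·(0.5000) = 0.27774.
Apparent dip = arctan|0.27774| = 15.5° (true dip is 16.4°, so apparent ≤ true as expected).

15.5°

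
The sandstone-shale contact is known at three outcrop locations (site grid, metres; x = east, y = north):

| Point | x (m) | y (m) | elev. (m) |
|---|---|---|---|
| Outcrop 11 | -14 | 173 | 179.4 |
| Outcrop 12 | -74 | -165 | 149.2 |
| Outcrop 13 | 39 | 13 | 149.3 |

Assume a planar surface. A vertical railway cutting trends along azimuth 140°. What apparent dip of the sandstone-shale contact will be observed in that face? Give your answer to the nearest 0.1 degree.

12.4°

Two edge vectors: Outcrop 11→Outcrop 12 = (-60, -338, -30.2), Outcrop 11→Outcrop 13 = (53, -160, -30.1).
Normal n = (Outcrop 11→Outcrop 12) × (Outcrop 11→Outcrop 13) = (5341.8, -3406.6, 27514).
So ∂z/∂x = −n_x/n_z = −0.19415 and ∂z/∂y = −n_y/n_z = 0.12381.
Unit vector along 140° is (sin 140°, cos 140°) = (0.6428, -0.7660).
Slope in that direction = a·(0.6428) + b·(-0.7660) = −0.21964.
Apparent dip = arctan|0.21964| = 12.4° (true dip is 13.0°, so apparent ≤ true as expected).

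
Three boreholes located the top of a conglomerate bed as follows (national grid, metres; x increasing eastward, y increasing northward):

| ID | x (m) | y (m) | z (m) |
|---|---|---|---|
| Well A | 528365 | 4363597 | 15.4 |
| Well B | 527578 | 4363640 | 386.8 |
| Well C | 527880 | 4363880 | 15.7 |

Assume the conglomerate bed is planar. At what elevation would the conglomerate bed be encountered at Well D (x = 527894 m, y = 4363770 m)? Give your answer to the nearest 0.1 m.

Let the plane be z = a·x + b·y + c.
Well B−Well A: −787a + 43b = 371.4;  Well C−Well A: −485a + 283b = 0.3.
Solving gives a = −0.520609216, b = −0.891150070.
Then c = 15.4 − a·528365 − b·4363597 = 4163706.86.
At (527894, 4363770): z = −274826.5 − 3888773.9 + 4163706.86 = 106.4 m.

106.4 m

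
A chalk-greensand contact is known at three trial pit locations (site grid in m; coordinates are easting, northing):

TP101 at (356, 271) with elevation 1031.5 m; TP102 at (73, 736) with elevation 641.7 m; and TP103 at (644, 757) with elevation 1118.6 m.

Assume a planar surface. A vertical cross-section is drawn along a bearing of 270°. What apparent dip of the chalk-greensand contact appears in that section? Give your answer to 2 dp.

40.27°

Let the plane be z = a·easting + b·northing + c.
TP102−TP101: −283a + 465b = −389.8;  TP103−TP101: 288a + 486b = 87.1.
Solving gives a = 0.84707, b = −0.32275.
Unit vector along 270° is (sin 270°, cos 270°) = (-1.0000, -0.0000).
Slope in that direction = a·(-1.0000) + b·(-0.0000) = −0.84707.
Apparent dip = arctan|0.84707| = 40.27° (true dip is 42.2°, so apparent ≤ true as expected).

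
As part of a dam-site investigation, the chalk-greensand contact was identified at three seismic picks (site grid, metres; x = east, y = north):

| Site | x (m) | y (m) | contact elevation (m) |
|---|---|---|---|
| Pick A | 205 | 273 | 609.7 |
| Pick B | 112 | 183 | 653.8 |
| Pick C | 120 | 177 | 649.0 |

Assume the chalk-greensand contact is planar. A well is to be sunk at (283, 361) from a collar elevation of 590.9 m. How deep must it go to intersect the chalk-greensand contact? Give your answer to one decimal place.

Two edge vectors: Pick A→Pick B = (-93, -90, 44.1), Pick A→Pick C = (-85, -96, 39.3).
Normal n = (Pick A→Pick B) × (Pick A→Pick C) = (696.6, -93.6, 1278).
So ∂z/∂x = −n_x/n_z = −0.54507 and ∂z/∂y = −n_y/n_z = 0.07324.
Intercept c from Pick A: 609.7 + 111.74 − 19.99 = 701.45.
At (283, 361): z_contact = −154.25 + 26.44 + 701.45 = 573.63 m.
Depth below ground = 590.9 − 573.63 = 17.3 m.

17.3 m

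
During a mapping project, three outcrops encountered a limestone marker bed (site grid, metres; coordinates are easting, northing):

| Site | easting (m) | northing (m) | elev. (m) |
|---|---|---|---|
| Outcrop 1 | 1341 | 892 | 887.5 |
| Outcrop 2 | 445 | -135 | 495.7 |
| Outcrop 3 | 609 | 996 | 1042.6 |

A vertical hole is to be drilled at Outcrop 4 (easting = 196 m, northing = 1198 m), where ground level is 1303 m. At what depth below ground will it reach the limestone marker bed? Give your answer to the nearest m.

101 m

Let the plane be z = a·easting + b·northing + c.
Outcrop 2−Outcrop 1: −896a − 1027b = −391.8;  Outcrop 3−Outcrop 1: −732a + 104b = 155.1.
Solving gives a = −0.14029, b = 0.50390.
Then c = 887.5 − a·1341 − b·892 = 626.16.
At (196, 1198): z_contact = −27.5 + 603.7 + 626.16 = 1202.3 m.
Depth below ground = 1303 − 1202.3 = 101 m.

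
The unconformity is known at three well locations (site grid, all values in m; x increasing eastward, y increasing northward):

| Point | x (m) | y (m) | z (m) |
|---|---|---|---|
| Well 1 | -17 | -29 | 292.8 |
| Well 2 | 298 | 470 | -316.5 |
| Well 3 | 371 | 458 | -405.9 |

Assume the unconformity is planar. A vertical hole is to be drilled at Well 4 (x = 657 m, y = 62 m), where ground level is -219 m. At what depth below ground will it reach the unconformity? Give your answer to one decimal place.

Let the plane be z = a·x + b·y + c.
Well 2−Well 1: 315a + 499b = −609.3;  Well 3−Well 1: 388a + 487b = −698.7.
Solving gives a = −1.29137, b = −0.40585.
Then c = 292.8 − a·-17 − b·-29 = 259.08.
At (657, 62): z_contact = −848.43 − 25.16 + 259.08 = -614.52 m.
Depth below ground = -219 − (-614.52) = 395.5 m.

395.5 m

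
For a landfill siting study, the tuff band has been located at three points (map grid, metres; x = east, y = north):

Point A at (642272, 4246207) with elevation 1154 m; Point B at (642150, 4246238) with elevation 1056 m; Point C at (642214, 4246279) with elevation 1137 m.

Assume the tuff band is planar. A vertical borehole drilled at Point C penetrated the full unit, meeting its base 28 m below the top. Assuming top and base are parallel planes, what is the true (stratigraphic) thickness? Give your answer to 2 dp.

19.14 m

Let the plane be z = a·x + b·y + c.
Point B−Point A: −122a + 31b = −98;  Point C−Point A: −58a + 72b = −17.
Solving gives a = 0.93458, b = 0.51675.
|∇z| = √(a²+b²) = 1.06793, so dip δ = arctan(1.06793) = 46.88°.
True thickness = vertical thickness × cos δ = 28 × cos 46.88° = 19.14 m.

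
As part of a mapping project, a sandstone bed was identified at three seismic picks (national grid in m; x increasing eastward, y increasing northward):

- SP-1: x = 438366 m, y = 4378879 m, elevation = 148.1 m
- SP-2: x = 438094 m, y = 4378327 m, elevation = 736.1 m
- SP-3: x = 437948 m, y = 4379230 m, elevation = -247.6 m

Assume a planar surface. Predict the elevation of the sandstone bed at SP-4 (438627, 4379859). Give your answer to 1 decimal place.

-904.0 m

Let the plane be z = a·x + b·y + c.
SP-2−SP-1: −272a − 552b = 588;  SP-3−SP-1: −418a + 351b = −395.7.
Solving gives a = 0.036904061, b = −1.083402001.
Then c = 148.1 − a·438366 − b·4378879 = 4728056.89.
At (438627, 4379859): z = 16187.1 − 4745148.0 + 4728056.89 = -904.0 m.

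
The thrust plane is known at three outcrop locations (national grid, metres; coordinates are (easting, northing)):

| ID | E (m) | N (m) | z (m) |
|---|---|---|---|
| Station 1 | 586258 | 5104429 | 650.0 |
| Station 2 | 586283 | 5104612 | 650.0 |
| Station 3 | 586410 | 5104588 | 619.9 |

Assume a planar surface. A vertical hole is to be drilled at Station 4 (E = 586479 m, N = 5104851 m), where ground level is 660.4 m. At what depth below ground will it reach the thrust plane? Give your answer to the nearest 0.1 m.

Let the plane be z = a·E + b·N + c.
Station 2−Station 1: 25a + 183b = 0;  Station 3−Station 1: 152a + 159b = −30.1.
Solving gives a = −0.231043161, b = 0.031563273.
Then c = 650 − a·586258 − b·5104429 = −25011.59.
At (586479, 5104851): z_contact = −135501.96 + 161125.81 − 25011.59 = 612.26 m.
Depth below ground = 660.4 − 612.26 = 48.1 m.

48.1 m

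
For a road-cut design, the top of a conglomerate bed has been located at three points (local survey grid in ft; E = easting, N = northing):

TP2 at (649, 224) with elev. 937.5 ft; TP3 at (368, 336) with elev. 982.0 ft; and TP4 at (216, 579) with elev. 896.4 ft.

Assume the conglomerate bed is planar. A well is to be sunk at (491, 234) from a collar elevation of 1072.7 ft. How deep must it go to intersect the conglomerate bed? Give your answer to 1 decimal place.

Two edge vectors: TP2→TP3 = (-281, 112, 44.5), TP2→TP4 = (-433, 355, -41.1).
Normal n = (TP2→TP3) × (TP2→TP4) = (-20400.7, -30817.6, -51259).
So ∂z/∂E = −n_x/n_z = −0.39799 and ∂z/∂N = −n_y/n_z = −0.60121.
Intercept c from TP2: 937.5 + 258.30 + 134.67 = 1330.47.
At (491, 234): z_contact = −195.41 − 140.68 + 1330.47 = 994.37 ft.
Depth below ground = 1072.7 − 994.37 = 78.3 ft.

78.3 ft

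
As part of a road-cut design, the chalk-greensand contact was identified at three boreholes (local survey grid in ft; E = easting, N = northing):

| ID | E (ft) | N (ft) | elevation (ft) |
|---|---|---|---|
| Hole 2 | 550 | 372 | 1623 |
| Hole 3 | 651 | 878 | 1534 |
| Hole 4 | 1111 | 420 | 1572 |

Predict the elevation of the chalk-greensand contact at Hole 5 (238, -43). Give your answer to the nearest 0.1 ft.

1713.7 ft

Let the plane be z = a·E + b·N + c.
Hole 3−Hole 2: 101a + 506b = −89;  Hole 4−Hole 2: 561a + 48b = −51.
Solving gives a = −0.077178, b = −0.160484.
Then c = 1623 − a·550 − b·372 = 1725.15.
At (238, -43): z = −18.4 + 6.9 + 1725.15 = 1713.7 ft.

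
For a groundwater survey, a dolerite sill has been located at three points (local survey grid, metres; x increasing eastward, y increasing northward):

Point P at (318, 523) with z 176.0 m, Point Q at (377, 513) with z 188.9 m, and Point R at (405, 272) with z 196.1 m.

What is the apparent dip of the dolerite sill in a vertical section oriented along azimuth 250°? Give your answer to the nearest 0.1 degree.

11.5°

Let the plane be z = a·x + b·y + c.
Point Q−Point P: 59a − 10b = 12.9;  Point R−Point P: 87a − 251b = 20.1.
Solving gives a = 0.21787, b = −0.00456.
Unit vector along 250° is (sin 250°, cos 250°) = (-0.9397, -0.3420).
Slope in that direction = a·(-0.9397) + b·(-0.3420) = −0.20317.
Apparent dip = arctan|0.20317| = 11.5° (true dip is 12.3°, so apparent ≤ true as expected).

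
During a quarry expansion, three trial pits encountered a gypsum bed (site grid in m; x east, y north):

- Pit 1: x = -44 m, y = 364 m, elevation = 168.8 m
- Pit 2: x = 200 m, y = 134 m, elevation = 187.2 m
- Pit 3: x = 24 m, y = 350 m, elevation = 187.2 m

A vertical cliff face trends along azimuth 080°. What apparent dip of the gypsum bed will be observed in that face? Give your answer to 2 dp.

20.11°

Let the plane be z = a·x + b·y + c.
Pit 2−Pit 1: 244a − 230b = 18.4;  Pit 3−Pit 1: 68a − 14b = 18.4.
Solving gives a = 0.32513, b = 0.26492.
Unit vector along 080° is (sin 80°, cos 80°) = (0.9848, 0.1736).
Slope in that direction = a·(0.9848) + b·(0.1736) = 0.36619.
Apparent dip = arctan|0.36619| = 20.11° (true dip is 22.8°, so apparent ≤ true as expected).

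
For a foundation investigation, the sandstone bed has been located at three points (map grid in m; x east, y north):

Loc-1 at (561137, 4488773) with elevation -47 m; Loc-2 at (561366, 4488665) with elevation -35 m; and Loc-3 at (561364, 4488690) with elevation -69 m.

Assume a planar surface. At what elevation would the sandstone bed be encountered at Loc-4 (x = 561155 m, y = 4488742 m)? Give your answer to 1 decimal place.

Let the plane be z = a·x + b·y + c.
Loc-2−Loc-1: 229a − 108b = 12;  Loc-3−Loc-1: 227a − 83b = −22.
Solving gives a = −0.612089308, b = −1.408967145.
Then c = -47 − a·561137 − b·4488773 = 6667952.64.
At (561155, 4488742): z = −343477.0 − 6324490.0 + 6667952.64 = -14.3 m.

-14.3 m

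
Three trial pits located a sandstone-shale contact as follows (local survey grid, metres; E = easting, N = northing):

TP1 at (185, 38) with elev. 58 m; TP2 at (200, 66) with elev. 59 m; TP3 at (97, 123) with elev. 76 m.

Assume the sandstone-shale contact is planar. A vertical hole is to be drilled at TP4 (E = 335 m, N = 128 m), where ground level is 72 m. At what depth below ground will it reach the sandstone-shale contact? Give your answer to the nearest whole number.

Let the plane be z = a·E + b·N + c.
TP2−TP1: 15a + 28b = 1;  TP3−TP1: −88a + 85b = 18.
Solving gives a = −0.11206, b = 0.09575.
Then c = 58 − a·185 − b·38 = 75.09.
At (335, 128): z_contact = −37.5 + 12.3 + 75.09 = 49.8 m.
Depth below ground = 72 − 49.8 = 22 m.

22 m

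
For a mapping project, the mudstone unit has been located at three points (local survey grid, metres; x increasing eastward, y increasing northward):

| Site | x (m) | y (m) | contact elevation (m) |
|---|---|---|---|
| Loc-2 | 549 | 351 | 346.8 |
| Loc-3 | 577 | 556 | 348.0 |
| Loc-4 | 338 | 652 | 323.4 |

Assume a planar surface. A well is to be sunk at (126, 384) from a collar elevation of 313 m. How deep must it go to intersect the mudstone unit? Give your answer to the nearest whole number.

Let the plane be z = a·x + b·y + c.
Loc-3−Loc-2: 28a + 205b = 1.2;  Loc-4−Loc-2: −211a + 301b = −23.4.
Solving gives a = 0.09980, b = −0.00778.
Then c = 346.8 − a·549 − b·351 = 294.74.
At (126, 384): z_contact = 12.6 − 3.0 + 294.74 = 304.3 m.
Depth below ground = 313 − 304.3 = 9 m.

9 m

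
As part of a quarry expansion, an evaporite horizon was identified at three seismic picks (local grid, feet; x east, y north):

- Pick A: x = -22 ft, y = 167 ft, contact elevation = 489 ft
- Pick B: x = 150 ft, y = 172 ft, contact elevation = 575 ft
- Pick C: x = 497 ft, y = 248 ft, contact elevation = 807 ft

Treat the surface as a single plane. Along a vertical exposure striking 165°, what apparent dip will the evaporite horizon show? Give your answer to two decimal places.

Two edge vectors: Pick A→Pick B = (172, 5, 86), Pick A→Pick C = (519, 81, 318).
Normal n = (Pick A→Pick B) × (Pick A→Pick C) = (-5376, -10062, 11337).
So ∂z/∂x = −n_x/n_z = 0.47420 and ∂z/∂y = −n_y/n_z = 0.88754.
Unit vector along 165° is (sin 165°, cos 165°) = (0.2588, -0.9659).
Slope in that direction = a·(0.2588) + b·(-0.9659) = −0.73456.
Apparent dip = arctan|0.73456| = 36.30° (true dip is 45.2°, so apparent ≤ true as expected).

36.30°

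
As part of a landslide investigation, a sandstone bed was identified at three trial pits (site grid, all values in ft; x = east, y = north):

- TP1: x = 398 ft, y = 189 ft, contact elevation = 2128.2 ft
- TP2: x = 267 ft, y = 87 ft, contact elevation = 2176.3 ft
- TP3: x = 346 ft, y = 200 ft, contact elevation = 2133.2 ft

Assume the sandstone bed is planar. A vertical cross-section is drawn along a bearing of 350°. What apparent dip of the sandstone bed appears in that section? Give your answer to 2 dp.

13.65°

Two edge vectors: TP1→TP2 = (-131, -102, 48.1), TP1→TP3 = (-52, 11, 5).
Normal n = (TP1→TP2) × (TP1→TP3) = (-1039.1, -1846.2, -6745).
So ∂z/∂x = −n_x/n_z = −0.15405 and ∂z/∂y = −n_y/n_z = −0.27371.
Unit vector along 350° is (sin 350°, cos 350°) = (-0.1736, 0.9848).
Slope in that direction = a·(-0.1736) + b·(0.9848) = −0.24280.
Apparent dip = arctan|0.24280| = 13.65° (true dip is 17.4°, so apparent ≤ true as expected).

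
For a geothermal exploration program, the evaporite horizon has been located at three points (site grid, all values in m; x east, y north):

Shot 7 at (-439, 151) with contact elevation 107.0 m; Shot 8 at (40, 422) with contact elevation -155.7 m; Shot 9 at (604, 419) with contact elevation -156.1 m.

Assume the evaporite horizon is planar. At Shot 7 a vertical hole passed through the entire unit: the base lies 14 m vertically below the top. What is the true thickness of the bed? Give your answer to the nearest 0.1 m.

Let the plane be z = a·x + b·y + c.
Shot 8−Shot 7: 479a + 271b = −262.7;  Shot 9−Shot 7: 1043a + 268b = −263.1.
Solving gives a = −0.00581, b = −0.95910.
|∇z| = √(a²+b²) = 0.95912, so dip δ = arctan(0.95912) = 43.80°.
True thickness = vertical thickness × cos δ = 14 × cos 43.80° = 10.1 m.

10.1 m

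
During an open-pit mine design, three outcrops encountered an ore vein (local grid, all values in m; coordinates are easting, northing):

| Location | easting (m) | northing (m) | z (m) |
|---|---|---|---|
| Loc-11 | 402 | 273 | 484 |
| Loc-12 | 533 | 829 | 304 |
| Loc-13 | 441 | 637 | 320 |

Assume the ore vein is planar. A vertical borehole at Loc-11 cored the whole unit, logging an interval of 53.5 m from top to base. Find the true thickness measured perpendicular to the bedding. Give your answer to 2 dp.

Two edge vectors: Loc-11→Loc-12 = (131, 556, -180), Loc-11→Loc-13 = (39, 364, -164).
Normal n = (Loc-11→Loc-12) × (Loc-11→Loc-13) = (-25664, 14464, 26000).
So ∂z/∂easting = −n_x/n_z = 0.98708 and ∂z/∂northing = −n_y/n_z = −0.55631.
|∇z| = √(a²+b²) = 1.13305, so dip δ = arctan(1.13305) = 48.57°.
True thickness = vertical thickness × cos δ = 53.5 × cos 48.57° = 35.40 m.

35.40 m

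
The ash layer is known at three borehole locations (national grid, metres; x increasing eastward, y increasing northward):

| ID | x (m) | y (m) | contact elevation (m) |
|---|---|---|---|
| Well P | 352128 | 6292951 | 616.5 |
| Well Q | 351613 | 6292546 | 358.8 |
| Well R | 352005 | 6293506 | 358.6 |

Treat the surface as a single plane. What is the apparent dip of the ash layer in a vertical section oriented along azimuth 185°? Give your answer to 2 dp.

Let the plane be z = a·x + b·y + c.
Well Q−Well P: −515a − 405b = −257.7;  Well R−Well P: −123a + 555b = −257.9.
Solving gives a = 0.73732, b = −0.30128.
Unit vector along 185° is (sin 185°, cos 185°) = (-0.0872, -0.9962).
Slope in that direction = a·(-0.0872) + b·(-0.9962) = 0.23587.
Apparent dip = arctan|0.23587| = 13.27° (true dip is 38.5°, so apparent ≤ true as expected).

13.27°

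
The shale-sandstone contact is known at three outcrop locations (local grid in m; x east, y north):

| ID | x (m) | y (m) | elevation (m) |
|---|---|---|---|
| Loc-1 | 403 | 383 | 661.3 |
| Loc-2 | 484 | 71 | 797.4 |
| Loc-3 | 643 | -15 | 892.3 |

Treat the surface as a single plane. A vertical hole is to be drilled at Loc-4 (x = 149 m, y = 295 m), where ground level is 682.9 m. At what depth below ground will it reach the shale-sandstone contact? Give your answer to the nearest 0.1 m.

Two edge vectors: Loc-1→Loc-2 = (81, -312, 136.1), Loc-1→Loc-3 = (240, -398, 231).
Normal n = (Loc-1→Loc-2) × (Loc-1→Loc-3) = (-17904.2, 13953, 42642).
So ∂z/∂x = −n_x/n_z = 0.41987 and ∂z/∂y = −n_y/n_z = −0.32721.
Intercept c from Loc-1: 661.3 − 169.21 + 125.32 = 617.41.
At (149, 295): z_contact = 62.56 − 96.53 + 617.41 = 583.45 m.
Depth below ground = 682.9 − 583.45 = 99.5 m.

99.5 m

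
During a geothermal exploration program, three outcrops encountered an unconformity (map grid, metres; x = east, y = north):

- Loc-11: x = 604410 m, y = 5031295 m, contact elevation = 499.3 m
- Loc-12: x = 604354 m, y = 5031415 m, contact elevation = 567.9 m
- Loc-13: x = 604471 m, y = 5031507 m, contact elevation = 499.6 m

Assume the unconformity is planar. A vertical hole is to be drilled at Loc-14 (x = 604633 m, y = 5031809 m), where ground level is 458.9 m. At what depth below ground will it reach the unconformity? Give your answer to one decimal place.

Let the plane be z = a·x + b·y + c.
Loc-12−Loc-11: −56a + 120b = 68.6;  Loc-13−Loc-11: 61a + 212b = 0.3.
Solving gives a = −0.755898291, b = 0.218914131.
Then c = 499.3 − a·604410 − b·5031295 = −644049.79.
At (604633, 5031809): z_contact = −457041.05 + 1101534.09 − 644049.79 = 443.26 m.
Depth below ground = 458.9 − 443.26 = 15.6 m.

15.6 m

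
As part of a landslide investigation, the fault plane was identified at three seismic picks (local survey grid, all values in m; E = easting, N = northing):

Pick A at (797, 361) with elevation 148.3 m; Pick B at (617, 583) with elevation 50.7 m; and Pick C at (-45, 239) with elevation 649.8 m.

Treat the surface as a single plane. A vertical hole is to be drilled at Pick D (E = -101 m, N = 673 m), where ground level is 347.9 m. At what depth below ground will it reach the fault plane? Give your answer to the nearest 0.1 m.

Two edge vectors: Pick A→Pick B = (-180, 222, -97.6), Pick A→Pick C = (-842, -122, 501.5).
Normal n = (Pick A→Pick B) × (Pick A→Pick C) = (99425.8, 172449.2, 208884).
So ∂z/∂E = −n_x/n_z = −0.47599 and ∂z/∂N = −n_y/n_z = −0.82557.
Intercept c from Pick A: 148.3 + 379.36 + 298.03 = 825.69.
At (-101, 673): z_contact = 48.07 − 555.61 + 825.69 = 318.16 m.
Depth below ground = 347.9 − 318.16 = 29.7 m.

29.7 m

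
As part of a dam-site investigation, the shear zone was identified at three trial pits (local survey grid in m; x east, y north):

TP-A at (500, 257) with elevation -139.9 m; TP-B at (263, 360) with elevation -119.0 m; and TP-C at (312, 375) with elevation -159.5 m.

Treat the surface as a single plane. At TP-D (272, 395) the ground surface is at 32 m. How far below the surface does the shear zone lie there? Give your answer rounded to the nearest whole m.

191 m

Two edge vectors: TP-A→TP-B = (-237, 103, 20.9), TP-A→TP-C = (-188, 118, -19.6).
Normal n = (TP-A→TP-B) × (TP-A→TP-C) = (-4485, -8574.4, -8602).
So ∂z/∂x = −n_x/n_z = −0.52139 and ∂z/∂y = −n_y/n_z = −0.99679.
Intercept c from TP-A: -139.9 + 260.70 + 256.18 = 376.97.
At (272, 395): z_contact = −141.8 − 393.7 + 376.97 = -158.6 m.
Depth below ground = 32 − (-158.6) = 191 m.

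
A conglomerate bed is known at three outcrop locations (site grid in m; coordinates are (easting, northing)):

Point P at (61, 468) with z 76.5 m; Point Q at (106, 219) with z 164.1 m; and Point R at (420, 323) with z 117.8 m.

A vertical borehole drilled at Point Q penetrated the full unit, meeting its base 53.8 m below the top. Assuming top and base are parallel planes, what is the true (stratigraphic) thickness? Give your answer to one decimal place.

Let the plane be z = a·E + b·N + c.
Point Q−Point P: 45a − 249b = 87.6;  Point R−Point P: 359a − 145b = 41.3.
Solving gives a = −0.02918, b = −0.35708.
|∇z| = √(a²+b²) = 0.35827, so dip δ = arctan(0.35827) = 19.71°.
True thickness = vertical thickness × cos δ = 53.8 × cos 19.71° = 50.6 m.

50.6 m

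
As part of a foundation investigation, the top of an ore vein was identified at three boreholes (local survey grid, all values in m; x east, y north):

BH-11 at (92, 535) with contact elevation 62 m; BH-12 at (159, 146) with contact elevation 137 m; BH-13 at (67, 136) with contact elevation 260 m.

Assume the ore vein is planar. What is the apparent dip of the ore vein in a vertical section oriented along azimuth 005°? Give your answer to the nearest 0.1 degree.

27.8°

Let the plane be z = a·x + b·y + c.
BH-12−BH-11: 67a − 389b = 75;  BH-13−BH-11: −25a − 399b = 198.
Solving gives a = −1.29182, b = −0.41530.
Unit vector along 005° is (sin 5°, cos 5°) = (0.0872, 0.9962).
Slope in that direction = a·(0.0872) + b·(0.9962) = −0.52631.
Apparent dip = arctan|0.52631| = 27.8° (true dip is 53.6°, so apparent ≤ true as expected).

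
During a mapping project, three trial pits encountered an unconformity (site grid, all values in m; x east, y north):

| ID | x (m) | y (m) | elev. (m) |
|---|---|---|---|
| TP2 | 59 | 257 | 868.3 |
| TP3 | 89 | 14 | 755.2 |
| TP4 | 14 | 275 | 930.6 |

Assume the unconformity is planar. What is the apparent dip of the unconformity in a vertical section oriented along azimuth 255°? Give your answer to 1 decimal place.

Let the plane be z = a·x + b·y + c.
TP3−TP2: 30a − 243b = −113.1;  TP4−TP2: −45a + 18b = 62.3.
Solving gives a = −1.26052, b = 0.30981.
Unit vector along 255° is (sin 255°, cos 255°) = (-0.9659, -0.2588).
Slope in that direction = a·(-0.9659) + b·(-0.2588) = 1.13738.
Apparent dip = arctan|1.13738| = 48.7° (true dip is 52.4°, so apparent ≤ true as expected).

48.7°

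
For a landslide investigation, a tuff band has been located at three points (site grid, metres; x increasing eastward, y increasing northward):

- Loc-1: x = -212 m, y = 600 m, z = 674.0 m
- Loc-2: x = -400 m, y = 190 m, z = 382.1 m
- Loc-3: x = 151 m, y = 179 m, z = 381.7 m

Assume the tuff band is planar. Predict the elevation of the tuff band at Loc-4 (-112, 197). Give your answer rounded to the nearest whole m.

Let the plane be z = a·x + b·y + c.
Loc-2−Loc-1: −188a − 410b = −291.9;  Loc-3−Loc-1: 363a − 421b = −292.3.
Solving gives a = 0.01336, b = 0.70582.
Then c = 674 − a·-212 − b·600 = 253.34.
At (-112, 197): z = −1.5 + 139.0 + 253.34 = 390.9 m.

391 m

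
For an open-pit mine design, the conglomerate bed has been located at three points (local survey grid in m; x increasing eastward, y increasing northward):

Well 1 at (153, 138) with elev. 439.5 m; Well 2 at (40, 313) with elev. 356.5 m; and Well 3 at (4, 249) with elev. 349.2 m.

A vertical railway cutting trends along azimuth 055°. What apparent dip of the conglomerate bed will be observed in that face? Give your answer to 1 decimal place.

17.1°

Two edge vectors: Well 1→Well 2 = (-113, 175, -83), Well 1→Well 3 = (-149, 111, -90.3).
Normal n = (Well 1→Well 2) × (Well 1→Well 3) = (-6589.5, 2163.1, 13532).
So ∂z/∂x = −n_x/n_z = 0.48696 and ∂z/∂y = −n_y/n_z = −0.15985.
Unit vector along 055° is (sin 55°, cos 55°) = (0.8192, 0.5736).
Slope in that direction = a·(0.8192) + b·(0.5736) = 0.30721.
Apparent dip = arctan|0.30721| = 17.1° (true dip is 27.1°, so apparent ≤ true as expected).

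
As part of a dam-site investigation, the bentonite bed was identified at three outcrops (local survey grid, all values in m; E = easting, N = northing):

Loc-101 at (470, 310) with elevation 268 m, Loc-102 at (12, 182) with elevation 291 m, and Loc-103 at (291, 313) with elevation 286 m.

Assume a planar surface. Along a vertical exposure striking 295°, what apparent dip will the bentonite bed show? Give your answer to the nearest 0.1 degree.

9.1°

Let the plane be z = a·E + b·N + c.
Loc-102−Loc-101: −458a − 128b = 23;  Loc-103−Loc-101: −179a + 3b = 18.
Solving gives a = −0.09771, b = 0.16993.
Unit vector along 295° is (sin 295°, cos 295°) = (-0.9063, 0.4226).
Slope in that direction = a·(-0.9063) + b·(0.4226) = 0.16037.
Apparent dip = arctan|0.16037| = 9.1° (true dip is 11.1°, so apparent ≤ true as expected).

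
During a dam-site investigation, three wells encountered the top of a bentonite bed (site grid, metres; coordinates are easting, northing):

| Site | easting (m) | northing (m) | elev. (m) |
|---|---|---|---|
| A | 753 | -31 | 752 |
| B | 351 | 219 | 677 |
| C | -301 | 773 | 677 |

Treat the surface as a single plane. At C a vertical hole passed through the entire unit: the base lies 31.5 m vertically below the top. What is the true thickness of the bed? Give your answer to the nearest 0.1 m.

21.5 m

Two edge vectors: A→B = (-402, 250, -75), A→C = (-1054, 804, -75).
Normal n = (A→B) × (A→C) = (41550, 48900, -59708).
So ∂z/∂easting = −n_x/n_z = 0.69589 and ∂z/∂northing = −n_y/n_z = 0.81899.
|∇z| = √(a²+b²) = 1.07471, so dip δ = arctan(1.07471) = 47.06°.
True thickness = vertical thickness × cos δ = 31.5 × cos 47.06° = 21.5 m.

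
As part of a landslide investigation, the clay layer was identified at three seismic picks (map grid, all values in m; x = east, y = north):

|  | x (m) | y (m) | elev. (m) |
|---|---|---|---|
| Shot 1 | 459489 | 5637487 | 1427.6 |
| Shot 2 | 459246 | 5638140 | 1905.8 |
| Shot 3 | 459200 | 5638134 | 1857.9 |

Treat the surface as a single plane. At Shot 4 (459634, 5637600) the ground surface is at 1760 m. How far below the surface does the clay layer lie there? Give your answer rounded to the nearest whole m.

81 m

Let the plane be z = a·x + b·y + c.
Shot 2−Shot 1: −243a + 653b = 478.2;  Shot 3−Shot 1: −289a + 647b = 430.3.
Solving gives a = 0.90200343, b = 1.06797371.
Then c = 1427.6 − a·459489 − b·5637487 = −6433720.97.
At (459634, 5637600): z_contact = 414591.4 + 6020808.6 − 6433720.97 = 1679.1 m.
Depth below ground = 1760 − 1679.1 = 81 m.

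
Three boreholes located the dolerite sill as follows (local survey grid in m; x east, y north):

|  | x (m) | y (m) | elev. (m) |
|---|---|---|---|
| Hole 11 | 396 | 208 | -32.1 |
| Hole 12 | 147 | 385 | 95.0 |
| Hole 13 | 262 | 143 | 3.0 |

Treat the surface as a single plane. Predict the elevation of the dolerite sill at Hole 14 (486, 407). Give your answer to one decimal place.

Two edge vectors: Hole 11→Hole 12 = (-249, 177, 127.1), Hole 11→Hole 13 = (-134, -65, 35.1).
Normal n = (Hole 11→Hole 12) × (Hole 11→Hole 13) = (14474.2, -8291.5, 39903).
So ∂z/∂x = −n_x/n_z = −0.36273 and ∂z/∂y = −n_y/n_z = 0.20779.
Intercept c from Hole 11: -32.1 + 143.64 − 43.22 = 68.32.
At (486, 407): z = −176.3 + 84.6 + 68.32 = -23.4 m.

-23.4 m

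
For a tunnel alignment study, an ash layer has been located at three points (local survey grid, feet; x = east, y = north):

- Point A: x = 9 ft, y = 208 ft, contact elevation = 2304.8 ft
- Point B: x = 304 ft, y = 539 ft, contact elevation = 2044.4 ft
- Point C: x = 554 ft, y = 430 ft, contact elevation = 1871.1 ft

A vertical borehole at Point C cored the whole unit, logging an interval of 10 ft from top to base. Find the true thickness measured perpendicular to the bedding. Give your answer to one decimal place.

Let the plane be z = a·x + b·y + c.
Point B−Point A: 295a + 331b = −260.4;  Point C−Point A: 545a + 222b = −433.7.
Solving gives a = −0.74623, b = −0.12164.
|∇z| = √(a²+b²) = 0.75608, so dip δ = arctan(0.75608) = 37.09°.
True thickness = vertical thickness × cos δ = 10 × cos 37.09° = 8.0 ft.

8.0 ft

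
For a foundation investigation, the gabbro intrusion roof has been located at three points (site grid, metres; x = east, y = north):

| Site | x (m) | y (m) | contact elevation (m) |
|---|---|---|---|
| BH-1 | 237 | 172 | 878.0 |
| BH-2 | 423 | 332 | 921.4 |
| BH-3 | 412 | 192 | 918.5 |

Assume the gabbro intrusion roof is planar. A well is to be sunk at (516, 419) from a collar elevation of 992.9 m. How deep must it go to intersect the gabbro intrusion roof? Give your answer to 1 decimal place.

49.8 m

Two edge vectors: BH-1→BH-2 = (186, 160, 43.4), BH-1→BH-3 = (175, 20, 40.5).
Normal n = (BH-1→BH-2) × (BH-1→BH-3) = (5612, 62, -24280).
So ∂z/∂x = −n_x/n_z = 0.23114 and ∂z/∂y = −n_y/n_z = 0.00255.
Intercept c from BH-1: 878 − 54.78 − 0.44 = 822.78.
At (516, 419): z_contact = 119.27 + 1.07 + 822.78 = 943.12 m.
Depth below ground = 992.9 − 943.12 = 49.8 m.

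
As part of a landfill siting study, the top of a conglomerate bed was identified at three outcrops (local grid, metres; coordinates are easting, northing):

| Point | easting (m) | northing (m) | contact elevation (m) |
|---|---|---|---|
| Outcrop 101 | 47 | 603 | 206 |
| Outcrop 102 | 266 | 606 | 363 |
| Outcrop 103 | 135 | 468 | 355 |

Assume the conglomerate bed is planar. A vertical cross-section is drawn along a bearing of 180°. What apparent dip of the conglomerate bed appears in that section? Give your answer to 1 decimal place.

Two edge vectors: Outcrop 101→Outcrop 102 = (219, 3, 157), Outcrop 101→Outcrop 103 = (88, -135, 149).
Normal n = (Outcrop 101→Outcrop 102) × (Outcrop 101→Outcrop 103) = (21642, -18815, -29829).
So ∂z/∂easting = −n_x/n_z = 0.72554 and ∂z/∂northing = −n_y/n_z = −0.63076.
Unit vector along 180° is (sin 180°, cos 180°) = (0.0000, -1.0000).
Slope in that direction = a·(0.0000) + b·(-1.0000) = 0.63076.
Apparent dip = arctan|0.63076| = 32.2° (true dip is 43.9°, so apparent ≤ true as expected).

32.2°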